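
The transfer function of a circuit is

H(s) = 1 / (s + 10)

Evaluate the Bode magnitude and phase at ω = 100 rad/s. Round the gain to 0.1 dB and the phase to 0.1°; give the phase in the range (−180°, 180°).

-40.0 dB, -84.3°

Substitute s = j100:
Numerator: 1 = 1 + j0
Denominator: (j100) + 10 = 10 + j100
|N| = √(1² + 0²) ≈ 1, ∠N ≈ 0.00°
|D| = √(10² + 100²) ≈ 100.5, ∠D ≈ 84.29°
|H| = 1 / 100.5 ≈ 0.0099502
Gain = 20 log₁₀(0.0099502) ≈ -40.04 dB
∠H = 0.00° − 84.29° = -84.29°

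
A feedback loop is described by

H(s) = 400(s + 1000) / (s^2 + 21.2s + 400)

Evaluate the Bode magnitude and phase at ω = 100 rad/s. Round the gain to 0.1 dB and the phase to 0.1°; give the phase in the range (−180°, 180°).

At s = jω = j100:
zero (s+1000): 1000 + j100 → |·| = √(1000²+100²) = √1010000 ≈ 1005, ∠ = arctan(100/1000) ≈ 5.71°
quadratic: (j100)² + 21.2·j100 + 400 = -9600 + j2120 → |·| ≈ 9831.3, ∠ ≈ 167.55°
|H| = 400 · 1005 / 9831.3 ≈ 40.89
Gain = 20 log₁₀(40.89) ≈ 32.23 dB
∠H = 5.71° − 167.55° = -161.84°

32.2 dB, -161.8°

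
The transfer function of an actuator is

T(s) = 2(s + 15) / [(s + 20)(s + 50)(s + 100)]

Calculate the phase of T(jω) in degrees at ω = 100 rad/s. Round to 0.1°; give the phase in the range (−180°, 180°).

-105.7°

At s = jω = j100:
zero (s+15): 15 + j100 → |·| = √(15²+100²) = √10225 ≈ 101.12, ∠ = arctan(100/15) ≈ 81.47°
pole (s+20): 20 + j100 → |·| = √(20²+100²) = √10400 ≈ 101.98, ∠ = arctan(100/20) ≈ 78.69°
pole (s+50): 50 + j100 → |·| = √(50²+100²) = √12500 ≈ 111.8, ∠ = arctan(100/50) ≈ 63.43°
pole (s+100): 100 + j100 → |·| = √(100²+100²) = √20000 ≈ 141.42, ∠ = arctan(100/100) ≈ 45.00°
∠T = 81.47° − 187.12° = -105.65°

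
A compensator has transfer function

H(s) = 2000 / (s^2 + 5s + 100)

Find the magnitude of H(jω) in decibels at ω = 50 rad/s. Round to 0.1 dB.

At s = jω = j50:
quadratic: (j50)² + 5·j50 + 100 = -2400 + j250 → |·| ≈ 2413, ∠ ≈ 174.05°
|H| = 2000 / 2413 ≈ 0.82884
Gain = 20 log₁₀(0.82884) ≈ -1.63 dB

-1.6 dB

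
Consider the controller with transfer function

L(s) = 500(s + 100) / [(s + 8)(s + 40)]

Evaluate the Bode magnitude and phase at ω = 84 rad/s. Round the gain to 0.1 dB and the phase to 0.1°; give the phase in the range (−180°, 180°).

18.4 dB, -109.1°

At s = jω = j84:
zero (s+100): 100 + j84 → |·| = √(100²+84²) = √17056 ≈ 130.6, ∠ = arctan(84/100) ≈ 40.03°
pole (s+8): 8 + j84 → |·| = √(8²+84²) = √7120 ≈ 84.38, ∠ = arctan(84/8) ≈ 84.56°
pole (s+40): 40 + j84 → |·| = √(40²+84²) = √8656 ≈ 93.038, ∠ = arctan(84/40) ≈ 64.54°
|L| = 500 · 130.6 / 7850.5 ≈ 8.3179
Gain = 20 log₁₀(8.3179) ≈ 18.40 dB
∠L = 40.03° − 149.10° = -109.07°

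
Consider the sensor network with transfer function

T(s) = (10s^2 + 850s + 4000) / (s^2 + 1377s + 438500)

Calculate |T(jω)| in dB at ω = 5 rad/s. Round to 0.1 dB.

Substitute s = j5:
Numerator: 10(j5)^2 + 850(j5) + 4000 = 3750 + j4250
Denominator: (j5)^2 + 1377(j5) + 438500 = 438475 + j6885
|N| = √(3750² + 4250²) ≈ 5667.9, ∠N ≈ 48.58°
|D| = √(438475² + 6885²) ≈ 4.3853e+05, ∠D ≈ 0.90°
|T| = 5667.9 / 4.3853e+05 ≈ 0.012925
Gain = 20 log₁₀(0.012925) ≈ -37.77 dB

-37.8 dB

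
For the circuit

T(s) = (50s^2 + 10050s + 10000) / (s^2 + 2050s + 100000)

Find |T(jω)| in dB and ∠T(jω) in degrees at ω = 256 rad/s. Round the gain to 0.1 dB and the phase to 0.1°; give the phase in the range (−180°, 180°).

Substitute s = j256:
Numerator: 50(j256)^2 + 10050(j256) + 10000 = -3266800 + j2572800
Denominator: (j256)^2 + 2050(j256) + 100000 = 34464 + j524800
|N| = √(3266800² + 2572800²) ≈ 4.1583e+06, ∠N ≈ 141.78°
|D| = √(34464² + 524800²) ≈ 5.2593e+05, ∠D ≈ 86.24°
|T| = 4.1583e+06 / 5.2593e+05 ≈ 7.9066
Gain = 20 log₁₀(7.9066) ≈ 17.96 dB
∠T = 141.78° − 86.24° = 55.54°

18.0 dB, 55.5°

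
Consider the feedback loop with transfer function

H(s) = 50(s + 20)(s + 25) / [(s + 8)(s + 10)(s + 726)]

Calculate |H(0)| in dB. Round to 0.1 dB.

H(0) = 50·20·25 / (8·10·726) ≈ 0.43044
20 log₁₀(0.43044) ≈ -7.32 dB

-7.3 dB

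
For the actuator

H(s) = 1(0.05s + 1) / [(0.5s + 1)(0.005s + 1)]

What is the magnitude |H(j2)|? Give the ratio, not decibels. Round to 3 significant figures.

At ω = 2 rad/s:
zero (1 + j2·0.05) = 1 + j0.1 → |·| ≈ 1.005, ∠ ≈ 5.71°
pole (1 + j2·0.5) = 1 + j1 → |·| ≈ 1.4142, ∠ ≈ 45.00°
pole (1 + j2·0.005) = 1 + j0.01 → |·| ≈ 1, ∠ ≈ 0.57°
|H| = 1 · 1.005 / (1.4142 · 1) ≈ 0.71065

0.711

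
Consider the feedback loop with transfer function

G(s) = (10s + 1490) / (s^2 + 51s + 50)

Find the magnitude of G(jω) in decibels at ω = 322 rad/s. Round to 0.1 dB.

-29.4 dB

Substitute s = j322:
Numerator: 10(j322) + 1490 = 1490 + j3220
Denominator: (j322)^2 + 51(j322) + 50 = -103634 + j16422
|N| = √(1490² + 3220²) ≈ 3548, ∠N ≈ 65.17°
|D| = √(103634² + 16422²) ≈ 1.0493e+05, ∠D ≈ 171.00°
|G| = 3548 / 1.0493e+05 ≈ 0.033813
Gain = 20 log₁₀(0.033813) ≈ -29.42 dB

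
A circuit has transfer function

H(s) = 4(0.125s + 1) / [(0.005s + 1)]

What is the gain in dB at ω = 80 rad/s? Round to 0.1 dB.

31.4 dB

At ω = 80 rad/s:
zero (1 + j80·0.125) = 1 + j10 → |·| ≈ 10.05, ∠ ≈ 84.29°
pole (1 + j80·0.005) = 1 + j0.4 → |·| ≈ 1.077, ∠ ≈ 21.80°
|H| = 4 · 10.05 / (1.077) ≈ 37.326
Gain = 20 log₁₀(37.326) ≈ 31.44 dB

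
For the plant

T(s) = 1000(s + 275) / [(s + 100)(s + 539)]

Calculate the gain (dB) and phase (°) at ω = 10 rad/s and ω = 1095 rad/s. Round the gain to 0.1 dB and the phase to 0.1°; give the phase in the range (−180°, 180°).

At s = jω = j10:
zero (s+275): 275 + j10 → |·| = √(275²+10²) = √75725 ≈ 275.18, ∠ = arctan(10/275) ≈ 2.08°
pole (s+100): 100 + j10 → |·| = √(100²+10²) = √10100 ≈ 100.5, ∠ = arctan(10/100) ≈ 5.71°
pole (s+539): 539 + j10 → |·| = √(539²+10²) = √290621 ≈ 539.09, ∠ = arctan(10/539) ≈ 1.06°
|T| = 1000 · 275.18 / 54179 ≈ 5.0791
Gain = 20 log₁₀(5.0791) ≈ 14.12 dB
∠T = 2.08° − 6.77° = -4.69°

At s = jω = j1095:
zero (s+275): 275 + j1095 → |·| = √(275²+1095²) = √1274650 ≈ 1129, ∠ = arctan(1095/275) ≈ 75.90°
pole (s+100): 100 + j1095 → |·| = √(100²+1095²) = √1209025 ≈ 1099.6, ∠ = arctan(1095/100) ≈ 84.78°
pole (s+539): 539 + j1095 → |·| = √(539²+1095²) = √1489546 ≈ 1220.5, ∠ = arctan(1095/539) ≈ 63.79°
|T| = 1000 · 1129 / 1.3421e+06 ≈ 0.84122
Gain = 20 log₁₀(0.84122) ≈ -1.50 dB
∠T = 75.90° − 148.57° = -72.67°

ω = 10: 14.1 dB, -4.7°; ω = 1095: -1.5 dB, -72.7°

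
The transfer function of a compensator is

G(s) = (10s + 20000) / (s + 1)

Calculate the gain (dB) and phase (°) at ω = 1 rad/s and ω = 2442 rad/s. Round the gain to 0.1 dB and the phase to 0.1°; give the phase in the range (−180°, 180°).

Substitute s = j1:
Numerator: 10(j1) + 20000 = 20000 + j10
Denominator: (j1) + 1 = 1 + j1
|N| = √(20000² + 10²) ≈ 20000, ∠N ≈ 0.03°
|D| = √(1² + 1²) ≈ 1.4142, ∠D ≈ 45.00°
|G| = 20000 / 1.4142 ≈ 14142
Gain = 20 log₁₀(14142) ≈ 83.01 dB
∠G = 0.03° − 45.00° = -44.97°

Substitute s = j2442:
Numerator: 10(j2442) + 20000 = 20000 + j24420
Denominator: (j2442) + 1 = 1 + j2442
|N| = √(20000² + 24420²) ≈ 31565, ∠N ≈ 50.68°
|D| = √(1² + 2442²) ≈ 2442, ∠D ≈ 89.98°
|G| = 31565 / 2442 ≈ 12.926
Gain = 20 log₁₀(12.926) ≈ 22.23 dB
∠G = 50.68° − 89.98° = -39.30°

ω = 1: 83.0 dB, -45.0°; ω = 2442: 22.2 dB, -39.3°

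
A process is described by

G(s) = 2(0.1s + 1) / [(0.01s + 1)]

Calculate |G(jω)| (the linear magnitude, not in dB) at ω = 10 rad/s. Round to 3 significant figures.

2.81

At ω = 10 rad/s:
zero (1 + j10·0.1) = 1 + j1 → |·| ≈ 1.4142, ∠ ≈ 45.00°
pole (1 + j10·0.01) = 1 + j0.1 → |·| ≈ 1.005, ∠ ≈ 5.71°
|G| = 2 · 1.4142 / (1.005) ≈ 2.8143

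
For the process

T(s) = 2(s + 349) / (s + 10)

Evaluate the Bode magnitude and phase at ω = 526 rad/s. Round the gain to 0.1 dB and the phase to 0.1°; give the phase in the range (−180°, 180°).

At s = jω = j526:
zero (s+349): 349 + j526 → |·| = √(349²+526²) = √398477 ≈ 631.25, ∠ = arctan(526/349) ≈ 56.44°
pole (s+10): 10 + j526 → |·| = √(10²+526²) = √276776 ≈ 526.1, ∠ = arctan(526/10) ≈ 88.91°
|T| = 2 · 631.25 / 526.1 ≈ 2.3997
Gain = 20 log₁₀(2.3997) ≈ 7.60 dB
∠T = 56.44° − 88.91° = -32.47°

7.6 dB, -32.5°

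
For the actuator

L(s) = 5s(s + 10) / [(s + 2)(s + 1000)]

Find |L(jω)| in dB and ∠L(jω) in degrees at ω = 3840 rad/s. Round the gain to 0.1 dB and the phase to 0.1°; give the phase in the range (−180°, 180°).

13.7 dB, 14.5°

At s = jω = j3840:
zero (s+10): 10 + j3840 → |·| = √(10²+3840²) = √14745700 ≈ 3840, ∠ = arctan(3840/10) ≈ 89.85°
zero at origin: s = j3840 → |·| = 3840, ∠ = 90.00°
pole (s+2): 2 + j3840 → |·| = √(2²+3840²) = √14745604 ≈ 3840, ∠ = arctan(3840/2) ≈ 89.97°
pole (s+1000): 1000 + j3840 → |·| = √(1000²+3840²) = √15745600 ≈ 3968.1, ∠ = arctan(3840/1000) ≈ 75.40°
|L| = 5 · 1.4746e+07 / 1.5238e+07 ≈ 4.8386
Gain = 20 log₁₀(4.8386) ≈ 13.69 dB
∠L = 179.85° − 165.37° = 14.48°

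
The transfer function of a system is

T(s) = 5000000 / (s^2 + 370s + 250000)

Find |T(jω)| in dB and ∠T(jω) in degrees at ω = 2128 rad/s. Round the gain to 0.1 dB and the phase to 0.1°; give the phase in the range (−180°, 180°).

At s = jω = j2128:
quadratic: (j2128)² + 370·j2128 + 250000 = -4278384 + j787360 → |·| ≈ 4.3502e+06, ∠ ≈ 169.57°
|T| = 5000000 / 4.3502e+06 ≈ 1.1494
Gain = 20 log₁₀(1.1494) ≈ 1.21 dB
∠T = 0.00° − 169.57° = -169.57°

1.2 dB, -169.6°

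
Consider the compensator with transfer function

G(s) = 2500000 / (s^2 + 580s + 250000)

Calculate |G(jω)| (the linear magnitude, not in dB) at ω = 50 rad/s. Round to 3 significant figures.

10.0

At s = jω = j50:
quadratic: (j50)² + 580·j50 + 250000 = 247500 + j29000 → |·| ≈ 2.4919e+05, ∠ ≈ 6.68°
|G| = 2500000 / 2.4919e+05 ≈ 10.033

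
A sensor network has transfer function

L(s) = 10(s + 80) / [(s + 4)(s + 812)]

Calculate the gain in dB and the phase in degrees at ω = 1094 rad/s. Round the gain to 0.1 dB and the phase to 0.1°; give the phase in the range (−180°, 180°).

-42.7 dB, -57.4°

At s = jω = j1094:
zero (s+80): 80 + j1094 → |·| = √(80²+1094²) = √1203236 ≈ 1096.9, ∠ = arctan(1094/80) ≈ 85.82°
pole (s+4): 4 + j1094 → |·| = √(4²+1094²) = √1196852 ≈ 1094, ∠ = arctan(1094/4) ≈ 89.79°
pole (s+812): 812 + j1094 → |·| = √(812²+1094²) = √1856180 ≈ 1362.4, ∠ = arctan(1094/812) ≈ 53.42°
|L| = 10 · 1096.9 / 1.4905e+06 ≈ 0.0073593
Gain = 20 log₁₀(0.0073593) ≈ -42.66 dB
∠L = 85.82° − 143.21° = -57.39°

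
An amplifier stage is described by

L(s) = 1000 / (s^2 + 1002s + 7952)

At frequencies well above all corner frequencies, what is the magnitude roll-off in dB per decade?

Each pole contributes −20 dB/decade at high frequency; each zero contributes +20 dB/decade.
Net: 0 zero(s) − 2 pole(s) → -40 dB/decade.

-40 dB/decade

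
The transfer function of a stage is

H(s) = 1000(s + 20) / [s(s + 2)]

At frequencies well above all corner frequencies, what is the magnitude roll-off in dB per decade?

Each pole contributes −20 dB/decade at high frequency; each zero contributes +20 dB/decade.
Net: 1 zero(s) − 2 pole(s) → -20 dB/decade.

-20 dB/decade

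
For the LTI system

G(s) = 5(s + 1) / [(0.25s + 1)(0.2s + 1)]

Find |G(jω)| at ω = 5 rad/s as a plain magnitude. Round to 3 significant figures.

At ω = 5 rad/s:
zero (1 + j5·1) = 1 + j5 → |·| ≈ 5.099, ∠ ≈ 78.69°
pole (1 + j5·0.25) = 1 + j1.25 → |·| ≈ 1.6008, ∠ ≈ 51.34°
pole (1 + j5·0.2) = 1 + j1 → |·| ≈ 1.4142, ∠ ≈ 45.00°
|G| = 5 · 5.099 / (1.6008 · 1.4142) ≈ 11.262

11.3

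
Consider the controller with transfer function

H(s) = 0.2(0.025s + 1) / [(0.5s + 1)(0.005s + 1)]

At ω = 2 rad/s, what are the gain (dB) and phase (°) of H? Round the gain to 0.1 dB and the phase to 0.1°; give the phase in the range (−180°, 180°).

At ω = 2 rad/s:
zero (1 + j2·0.025) = 1 + j0.05 → |·| ≈ 1.0012, ∠ ≈ 2.86°
pole (1 + j2·0.5) = 1 + j1 → |·| ≈ 1.4142, ∠ ≈ 45.00°
pole (1 + j2·0.005) = 1 + j0.01 → |·| ≈ 1, ∠ ≈ 0.57°
|H| = 0.2 · 1.0012 / (1.4142 · 1) ≈ 0.14159
Gain = 20 log₁₀(0.14159) ≈ -16.98 dB
∠H = (2.86°) − (45.00° + 0.57°) = -42.71°

-17.0 dB, -42.7°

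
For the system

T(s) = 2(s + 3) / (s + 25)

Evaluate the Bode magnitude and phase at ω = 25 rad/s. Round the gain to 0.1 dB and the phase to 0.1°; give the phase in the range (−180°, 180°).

At s = jω = j25:
zero (s+3): 3 + j25 → |·| = √(3²+25²) = √634 ≈ 25.179, ∠ = arctan(25/3) ≈ 83.16°
pole (s+25): 25 + j25 → |·| = √(25²+25²) = √1250 ≈ 35.355, ∠ = arctan(25/25) ≈ 45.00°
|T| = 2 · 25.179 / 35.355 ≈ 1.4244
Gain = 20 log₁₀(1.4244) ≈ 3.07 dB
∠T = 83.16° − 45.00° = 38.16°

3.1 dB, 38.2°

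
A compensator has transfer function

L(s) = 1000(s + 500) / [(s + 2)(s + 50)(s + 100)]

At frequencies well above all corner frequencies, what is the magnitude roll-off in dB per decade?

Each pole contributes −20 dB/decade at high frequency; each zero contributes +20 dB/decade.
Net: 1 zero(s) − 3 pole(s) → -40 dB/decade.

-40 dB/decade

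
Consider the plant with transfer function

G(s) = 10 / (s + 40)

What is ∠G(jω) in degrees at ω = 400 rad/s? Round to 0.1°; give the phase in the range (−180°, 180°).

-84.3°

Substitute s = j400:
Numerator: 10 = 10 + j0
Denominator: (j400) + 40 = 40 + j400
|N| = √(10² + 0²) ≈ 10, ∠N ≈ 0.00°
|D| = √(40² + 400²) ≈ 402, ∠D ≈ 84.29°
∠G = 0.00° − 84.29° = -84.29°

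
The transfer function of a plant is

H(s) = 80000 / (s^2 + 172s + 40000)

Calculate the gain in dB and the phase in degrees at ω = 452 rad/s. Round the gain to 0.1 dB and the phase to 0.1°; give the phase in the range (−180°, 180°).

At s = jω = j452:
quadratic: (j452)² + 172·j452 + 40000 = -164304 + j77744 → |·| ≈ 1.8177e+05, ∠ ≈ 154.68°
|H| = 80000 / 1.8177e+05 ≈ 0.44012
Gain = 20 log₁₀(0.44012) ≈ -7.13 dB
∠H = 0.00° − 154.68° = -154.68°

-7.1 dB, -154.7°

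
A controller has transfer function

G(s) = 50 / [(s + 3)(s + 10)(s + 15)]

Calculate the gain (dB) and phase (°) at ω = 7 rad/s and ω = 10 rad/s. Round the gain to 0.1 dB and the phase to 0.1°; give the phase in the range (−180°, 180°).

At s = jω = j7:
pole (s+3): 3 + j7 → |·| = √(3²+7²) = √58 ≈ 7.6158, ∠ = arctan(7/3) ≈ 66.80°
pole (s+10): 10 + j7 → |·| = √(10²+7²) = √149 ≈ 12.207, ∠ = arctan(7/10) ≈ 34.99°
pole (s+15): 15 + j7 → |·| = √(15²+7²) = √274 ≈ 16.553, ∠ = arctan(7/15) ≈ 25.02°
|G| = 50 / 1538.9 ≈ 0.032491
Gain = 20 log₁₀(0.032491) ≈ -29.76 dB
∠G = 0.00° − 126.81° = -126.81°

At s = jω = j10:
pole (s+3): 3 + j10 → |·| = √(3²+10²) = √109 ≈ 10.44, ∠ = arctan(10/3) ≈ 73.30°
pole (s+10): 10 + j10 → |·| = √(10²+10²) = √200 ≈ 14.142, ∠ = arctan(10/10) ≈ 45.00°
pole (s+15): 15 + j10 → |·| = √(15²+10²) = √325 ≈ 18.028, ∠ = arctan(10/15) ≈ 33.69°
|G| = 50 / 2661.7 ≈ 0.018785
Gain = 20 log₁₀(0.018785) ≈ -34.52 dB
∠G = 0.00° − 151.99° = -151.99°

ω = 7: -29.8 dB, -126.8°; ω = 10: -34.5 dB, -152.0°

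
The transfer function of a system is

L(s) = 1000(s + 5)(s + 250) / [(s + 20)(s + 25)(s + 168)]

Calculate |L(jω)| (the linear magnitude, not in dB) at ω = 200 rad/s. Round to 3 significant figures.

6.05

At s = jω = j200:
zero (s+5): 5 + j200 → |·| = √(5²+200²) = √40025 ≈ 200.06, ∠ = arctan(200/5) ≈ 88.57°
zero (s+250): 250 + j200 → |·| = √(250²+200²) = √102500 ≈ 320.16, ∠ = arctan(200/250) ≈ 38.66°
pole (s+20): 20 + j200 → |·| = √(20²+200²) = √40400 ≈ 201, ∠ = arctan(200/20) ≈ 84.29°
pole (s+25): 25 + j200 → |·| = √(25²+200²) = √40625 ≈ 201.56, ∠ = arctan(200/25) ≈ 82.87°
pole (s+168): 168 + j200 → |·| = √(168²+200²) = √68224 ≈ 261.2, ∠ = arctan(200/168) ≈ 49.97°
|L| = 1000 · 64051 / 1.0582e+07 ≈ 6.0528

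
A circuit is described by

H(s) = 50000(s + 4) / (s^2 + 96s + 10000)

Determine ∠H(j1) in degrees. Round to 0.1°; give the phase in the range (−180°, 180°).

At s = jω = j1:
zero (s+4): 4 + j1 → |·| = √(4²+1²) = √17 ≈ 4.1231, ∠ = arctan(1/4) ≈ 14.04°
quadratic: (j1)² + 96·j1 + 10000 = 9999 + j96 → |·| ≈ 9999.5, ∠ ≈ 0.55°
∠H = 14.04° − 0.55° = 13.49°

13.5°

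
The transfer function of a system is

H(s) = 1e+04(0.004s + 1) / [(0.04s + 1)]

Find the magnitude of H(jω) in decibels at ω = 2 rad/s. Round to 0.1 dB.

80.0 dB

At ω = 2 rad/s:
zero (1 + j2·0.004) = 1 + j0.008 → |·| ≈ 1, ∠ ≈ 0.46°
pole (1 + j2·0.04) = 1 + j0.08 → |·| ≈ 1.0032, ∠ ≈ 4.57°
|H| = 1e+04 · 1 / (1.0032) ≈ 9968.1
Gain = 20 log₁₀(9968.1) ≈ 79.97 dB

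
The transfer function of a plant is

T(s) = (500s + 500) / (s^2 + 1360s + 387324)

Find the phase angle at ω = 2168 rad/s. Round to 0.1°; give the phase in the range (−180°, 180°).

Substitute s = j2168:
Numerator: 500(j2168) + 500 = 500 + j1084000
Denominator: (j2168)^2 + 1360(j2168) + 387324 = -4312900 + j2948480
|N| = √(500² + 1084000²) ≈ 1.084e+06, ∠N ≈ 89.97°
|D| = √(4312900² + 2948480²) ≈ 5.2244e+06, ∠D ≈ 145.64°
∠T = 89.97° − 145.64° = -55.67°

-55.7°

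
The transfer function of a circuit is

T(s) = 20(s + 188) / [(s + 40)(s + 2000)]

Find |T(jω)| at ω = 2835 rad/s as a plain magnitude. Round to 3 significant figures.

At s = jω = j2835:
zero (s+188): 188 + j2835 → |·| = √(188²+2835²) = √8072569 ≈ 2841.2, ∠ = arctan(2835/188) ≈ 86.21°
pole (s+40): 40 + j2835 → |·| = √(40²+2835²) = √8038825 ≈ 2835.3, ∠ = arctan(2835/40) ≈ 89.19°
pole (s+2000): 2000 + j2835 → |·| = √(2000²+2835²) = √12037225 ≈ 3469.5, ∠ = arctan(2835/2000) ≈ 54.80°
|T| = 20 · 2841.2 / 9.8371e+06 ≈ 0.0057765

0.00578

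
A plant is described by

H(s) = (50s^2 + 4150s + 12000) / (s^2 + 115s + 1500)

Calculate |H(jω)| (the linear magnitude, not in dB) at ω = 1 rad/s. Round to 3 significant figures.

Substitute s = j1:
Numerator: 50(j1)^2 + 4150(j1) + 12000 = 11950 + j4150
Denominator: (j1)^2 + 115(j1) + 1500 = 1499 + j115
|N| = √(11950² + 4150²) ≈ 12650, ∠N ≈ 19.15°
|D| = √(1499² + 115²) ≈ 1503.4, ∠D ≈ 4.39°
|H| = 12650 / 1503.4 ≈ 8.4143

8.41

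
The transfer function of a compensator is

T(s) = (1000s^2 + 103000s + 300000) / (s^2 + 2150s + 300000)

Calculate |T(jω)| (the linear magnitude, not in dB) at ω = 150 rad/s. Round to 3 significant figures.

63.6

Substitute s = j150:
Numerator: 1000(j150)^2 + 103000(j150) + 300000 = -22200000 + j15450000
Denominator: (j150)^2 + 2150(j150) + 300000 = 277500 + j322500
|N| = √(22200000² + 15450000²) ≈ 2.7047e+07, ∠N ≈ 145.16°
|D| = √(277500² + 322500²) ≈ 4.2546e+05, ∠D ≈ 49.29°
|T| = 2.7047e+07 / 4.2546e+05 ≈ 63.571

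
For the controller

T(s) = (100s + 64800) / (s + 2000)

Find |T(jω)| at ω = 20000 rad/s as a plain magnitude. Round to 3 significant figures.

Substitute s = j20000:
Numerator: 100(j20000) + 64800 = 64800 + j2000000
Denominator: (j20000) + 2000 = 2000 + j20000
|N| = √(64800² + 2000000²) ≈ 2.001e+06, ∠N ≈ 88.14°
|D| = √(2000² + 20000²) ≈ 20100, ∠D ≈ 84.29°
|T| = 2.001e+06 / 20100 ≈ 99.552

99.6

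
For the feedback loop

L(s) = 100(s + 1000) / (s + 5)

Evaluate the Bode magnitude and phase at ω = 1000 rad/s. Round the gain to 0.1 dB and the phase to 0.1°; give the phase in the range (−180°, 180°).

At s = jω = j1000:
zero (s+1000): 1000 + j1000 → |·| = √(1000²+1000²) = √2000000 ≈ 1414.2, ∠ = arctan(1000/1000) ≈ 45.00°
pole (s+5): 5 + j1000 → |·| = √(5²+1000²) = √1000025 ≈ 1000, ∠ = arctan(1000/5) ≈ 89.71°
|L| = 100 · 1414.2 / 1000 ≈ 141.42
Gain = 20 log₁₀(141.42) ≈ 43.01 dB
∠L = 45.00° − 89.71° = -44.71°

43.0 dB, -44.7°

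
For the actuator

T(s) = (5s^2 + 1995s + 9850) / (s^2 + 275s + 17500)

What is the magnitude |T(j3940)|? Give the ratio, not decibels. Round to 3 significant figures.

5.02

Substitute s = j3940:
Numerator: 5(j3940)^2 + 1995(j3940) + 9850 = -77608150 + j7860300
Denominator: (j3940)^2 + 275(j3940) + 17500 = -15506100 + j1083500
|N| = √(77608150² + 7860300²) ≈ 7.8005e+07, ∠N ≈ 174.22°
|D| = √(15506100² + 1083500²) ≈ 1.5544e+07, ∠D ≈ 176.00°
|T| = 7.8005e+07 / 1.5544e+07 ≈ 5.0183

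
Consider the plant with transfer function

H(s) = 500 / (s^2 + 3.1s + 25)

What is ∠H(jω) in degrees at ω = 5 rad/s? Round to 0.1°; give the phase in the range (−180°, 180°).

At s = jω = j5:
quadratic: (j5)² + 3.1·j5 + 25 = 0 + j15.5 → |·| ≈ 15.5, ∠ ≈ 90.00°
∠H = 0.00° − 90.00° = -90.00°

-90.0°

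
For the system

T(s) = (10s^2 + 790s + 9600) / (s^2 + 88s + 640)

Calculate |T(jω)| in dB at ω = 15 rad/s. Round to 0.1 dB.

20.1 dB

Substitute s = j15:
Numerator: 10(j15)^2 + 790(j15) + 9600 = 7350 + j11850
Denominator: (j15)^2 + 88(j15) + 640 = 415 + j1320
|N| = √(7350² + 11850²) ≈ 13944, ∠N ≈ 58.19°
|D| = √(415² + 1320²) ≈ 1383.7, ∠D ≈ 72.55°
|T| = 13944 / 1383.7 ≈ 10.077
Gain = 20 log₁₀(10.077) ≈ 20.07 dB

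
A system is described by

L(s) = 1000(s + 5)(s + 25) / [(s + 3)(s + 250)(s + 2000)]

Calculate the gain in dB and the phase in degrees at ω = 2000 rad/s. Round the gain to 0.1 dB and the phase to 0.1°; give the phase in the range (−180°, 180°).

-9.1 dB, -38.6°

At s = jω = j2000:
zero (s+5): 5 + j2000 → |·| = √(5²+2000²) = √4000025 ≈ 2000, ∠ = arctan(2000/5) ≈ 89.86°
zero (s+25): 25 + j2000 → |·| = √(25²+2000²) = √4000625 ≈ 2000.2, ∠ = arctan(2000/25) ≈ 89.28°
pole (s+3): 3 + j2000 → |·| = √(3²+2000²) = √4000009 ≈ 2000, ∠ = arctan(2000/3) ≈ 89.91°
pole (s+250): 250 + j2000 → |·| = √(250²+2000²) = √4062500 ≈ 2015.6, ∠ = arctan(2000/250) ≈ 82.87°
pole (s+2000): 2000 + j2000 → |·| = √(2000²+2000²) = √8000000 ≈ 2828.4, ∠ = arctan(2000/2000) ≈ 45.00°
|L| = 1000 · 4.0004e+06 / 1.1402e+10 ≈ 0.35085
Gain = 20 log₁₀(0.35085) ≈ -9.10 dB
∠L = 179.14° − 217.78° = -38.64°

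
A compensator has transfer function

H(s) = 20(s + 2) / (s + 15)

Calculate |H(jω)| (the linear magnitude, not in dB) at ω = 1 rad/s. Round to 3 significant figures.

At s = jω = j1:
zero (s+2): 2 + j1 → |·| = √(2²+1²) = √5 ≈ 2.2361, ∠ = arctan(1/2) ≈ 26.57°
pole (s+15): 15 + j1 → |·| = √(15²+1²) = √226 ≈ 15.033, ∠ = arctan(1/15) ≈ 3.81°
|H| = 20 · 2.2361 / 15.033 ≈ 2.9749

2.97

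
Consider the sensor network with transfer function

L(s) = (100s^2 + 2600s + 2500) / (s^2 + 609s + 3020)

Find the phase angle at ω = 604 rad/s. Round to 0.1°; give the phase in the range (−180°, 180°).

Substitute s = j604:
Numerator: 100(j604)^2 + 2600(j604) + 2500 = -36479100 + j1570400
Denominator: (j604)^2 + 609(j604) + 3020 = -361796 + j367836
|N| = √(36479100² + 1570400²) ≈ 3.6513e+07, ∠N ≈ 177.53°
|D| = √(361796² + 367836²) ≈ 5.1595e+05, ∠D ≈ 134.53°
∠L = 177.53° − 134.53° = 43.00°

43.0°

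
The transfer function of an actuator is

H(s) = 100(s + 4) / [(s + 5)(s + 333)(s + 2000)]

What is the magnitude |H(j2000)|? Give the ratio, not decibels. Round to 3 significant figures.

1.74e-05

At s = jω = j2000:
zero (s+4): 4 + j2000 → |·| = √(4²+2000²) = √4000016 ≈ 2000, ∠ = arctan(2000/4) ≈ 89.89°
pole (s+5): 5 + j2000 → |·| = √(5²+2000²) = √4000025 ≈ 2000, ∠ = arctan(2000/5) ≈ 89.86°
pole (s+333): 333 + j2000 → |·| = √(333²+2000²) = √4110889 ≈ 2027.5, ∠ = arctan(2000/333) ≈ 80.55°
pole (s+2000): 2000 + j2000 → |·| = √(2000²+2000²) = √8000000 ≈ 2828.4, ∠ = arctan(2000/2000) ≈ 45.00°
|H| = 100 · 2000 / 1.1469e+10 ≈ 1.7438e-05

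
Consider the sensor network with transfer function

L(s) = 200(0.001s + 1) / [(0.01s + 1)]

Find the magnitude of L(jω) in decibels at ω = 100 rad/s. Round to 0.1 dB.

43.1 dB

At ω = 100 rad/s:
zero (1 + j100·0.001) = 1 + j0.1 → |·| ≈ 1.005, ∠ ≈ 5.71°
pole (1 + j100·0.01) = 1 + j1 → |·| ≈ 1.4142, ∠ ≈ 45.00°
|L| = 200 · 1.005 / (1.4142) ≈ 142.13
Gain = 20 log₁₀(142.13) ≈ 43.05 dB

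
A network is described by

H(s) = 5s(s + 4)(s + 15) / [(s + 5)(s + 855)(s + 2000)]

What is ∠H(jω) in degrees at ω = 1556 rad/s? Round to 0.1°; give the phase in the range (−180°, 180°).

80.4°

At s = jω = j1556:
zero (s+4): 4 + j1556 → |·| = √(4²+1556²) = √2421152 ≈ 1556, ∠ = arctan(1556/4) ≈ 89.85°
zero (s+15): 15 + j1556 → |·| = √(15²+1556²) = √2421361 ≈ 1556.1, ∠ = arctan(1556/15) ≈ 89.45°
zero at origin: s = j1556 → |·| = 1556, ∠ = 90.00°
pole (s+5): 5 + j1556 → |·| = √(5²+1556²) = √2421161 ≈ 1556, ∠ = arctan(1556/5) ≈ 89.82°
pole (s+855): 855 + j1556 → |·| = √(855²+1556²) = √3152161 ≈ 1775.4, ∠ = arctan(1556/855) ≈ 61.21°
pole (s+2000): 2000 + j1556 → |·| = √(2000²+1556²) = √6421136 ≈ 2534, ∠ = arctan(1556/2000) ≈ 37.88°
∠H = 269.30° − 188.91° = 80.39°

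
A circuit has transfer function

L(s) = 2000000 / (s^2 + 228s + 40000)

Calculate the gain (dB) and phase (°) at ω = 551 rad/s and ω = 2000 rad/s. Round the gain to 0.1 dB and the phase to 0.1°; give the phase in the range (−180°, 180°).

At s = jω = j551:
quadratic: (j551)² + 228·j551 + 40000 = -263601 + j125628 → |·| ≈ 2.9201e+05, ∠ ≈ 154.52°
|L| = 2000000 / 2.9201e+05 ≈ 6.8491
Gain = 20 log₁₀(6.8491) ≈ 16.71 dB
∠L = 0.00° − 154.52° = -154.52°

At s = jω = j2000:
quadratic: (j2000)² + 228·j2000 + 40000 = -3960000 + j456000 → |·| ≈ 3.9862e+06, ∠ ≈ 173.43°
|L| = 2000000 / 3.9862e+06 ≈ 0.50173
Gain = 20 log₁₀(0.50173) ≈ -5.99 dB
∠L = 0.00° − 173.43° = -173.43°

ω = 551: 16.7 dB, -154.5°; ω = 2000: -6.0 dB, -173.4°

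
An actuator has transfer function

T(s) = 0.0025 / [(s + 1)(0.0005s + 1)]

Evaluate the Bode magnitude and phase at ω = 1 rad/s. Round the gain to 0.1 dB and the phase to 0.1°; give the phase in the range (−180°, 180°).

At ω = 1 rad/s:
pole (1 + j1·1) = 1 + j1 → |·| ≈ 1.4142, ∠ ≈ 45.00°
pole (1 + j1·0.0005) = 1 + j0.0005 → |·| ≈ 1, ∠ ≈ 0.03°
|T| = 0.0025 · 1 / (1.4142 · 1) ≈ 0.0017678
Gain = 20 log₁₀(0.0017678) ≈ -55.05 dB
∠T = (0°) − (45.00° + 0.03°) = -45.03°

-55.1 dB, -45.0°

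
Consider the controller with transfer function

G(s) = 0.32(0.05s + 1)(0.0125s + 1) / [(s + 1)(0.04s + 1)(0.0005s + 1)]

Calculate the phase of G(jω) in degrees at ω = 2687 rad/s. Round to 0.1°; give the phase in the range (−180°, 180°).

At ω = 2687 rad/s:
zero (1 + j2687·0.05) = 1 + j134.35 → |·| ≈ 134.35, ∠ ≈ 89.57°
zero (1 + j2687·0.0125) = 1 + j33.5875 → |·| ≈ 33.602, ∠ ≈ 88.29°
pole (1 + j2687·1) = 1 + j2687 → |·| ≈ 2687, ∠ ≈ 89.98°
pole (1 + j2687·0.04) = 1 + j107.48 → |·| ≈ 107.48, ∠ ≈ 89.47°
pole (1 + j2687·0.0005) = 1 + j1.3435 → |·| ≈ 1.6748, ∠ ≈ 53.34°
∠G = (89.57° + 88.29°) − (89.98° + 89.47° + 53.34°) = -54.93°

-54.9°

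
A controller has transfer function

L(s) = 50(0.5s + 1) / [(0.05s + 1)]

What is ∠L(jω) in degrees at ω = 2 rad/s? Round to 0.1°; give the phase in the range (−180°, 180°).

39.3°

At ω = 2 rad/s:
zero (1 + j2·0.5) = 1 + j1 → |·| ≈ 1.4142, ∠ ≈ 45.00°
pole (1 + j2·0.05) = 1 + j0.1 → |·| ≈ 1.005, ∠ ≈ 5.71°
∠L = (45.00°) − (5.71°) = 39.29°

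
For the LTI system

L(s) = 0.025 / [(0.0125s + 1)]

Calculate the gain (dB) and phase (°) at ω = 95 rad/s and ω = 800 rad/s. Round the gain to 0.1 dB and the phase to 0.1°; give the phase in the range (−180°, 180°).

At ω = 95 rad/s:
pole (1 + j95·0.0125) = 1 + j1.1875 → |·| ≈ 1.5525, ∠ ≈ 49.90°
|L| = 0.025 · 1 / (1.5525) ≈ 0.016103
Gain = 20 log₁₀(0.016103) ≈ -35.86 dB
∠L = (0°) − (49.90°) = -49.90°

At ω = 800 rad/s:
pole (1 + j800·0.0125) = 1 + j10 → |·| ≈ 10.05, ∠ ≈ 84.29°
|L| = 0.025 · 1 / (10.05) ≈ 0.0024876
Gain = 20 log₁₀(0.0024876) ≈ -52.08 dB
∠L = (0°) − (84.29°) = -84.29°

ω = 95: -35.9 dB, -49.9°; ω = 800: -52.1 dB, -84.3°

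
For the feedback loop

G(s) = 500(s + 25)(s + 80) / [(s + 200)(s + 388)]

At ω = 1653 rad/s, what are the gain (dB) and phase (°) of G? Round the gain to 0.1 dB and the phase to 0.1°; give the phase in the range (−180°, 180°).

53.7 dB, 16.5°

At s = jω = j1653:
zero (s+25): 25 + j1653 → |·| = √(25²+1653²) = √2733034 ≈ 1653.2, ∠ = arctan(1653/25) ≈ 89.13°
zero (s+80): 80 + j1653 → |·| = √(80²+1653²) = √2738809 ≈ 1654.9, ∠ = arctan(1653/80) ≈ 87.23°
pole (s+200): 200 + j1653 → |·| = √(200²+1653²) = √2772409 ≈ 1665.1, ∠ = arctan(1653/200) ≈ 83.10°
pole (s+388): 388 + j1653 → |·| = √(388²+1653²) = √2882953 ≈ 1697.9, ∠ = arctan(1653/388) ≈ 76.79°
|G| = 500 · 2.7359e+06 / 2.8272e+06 ≈ 483.85
Gain = 20 log₁₀(483.85) ≈ 53.69 dB
∠G = 176.36° − 159.89° = 16.47°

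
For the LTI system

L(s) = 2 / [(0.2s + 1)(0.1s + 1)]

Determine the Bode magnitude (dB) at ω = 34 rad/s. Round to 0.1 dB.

At ω = 34 rad/s:
pole (1 + j34·0.2) = 1 + j6.8 → |·| ≈ 6.8731, ∠ ≈ 81.63°
pole (1 + j34·0.1) = 1 + j3.4 → |·| ≈ 3.544, ∠ ≈ 73.61°
|L| = 2 · 1 / (6.8731 · 3.544) ≈ 0.082108
Gain = 20 log₁₀(0.082108) ≈ -21.71 dB

-21.7 dB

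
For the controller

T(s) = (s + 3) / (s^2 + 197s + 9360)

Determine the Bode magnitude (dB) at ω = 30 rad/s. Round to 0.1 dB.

-50.7 dB

Substitute s = j30:
Numerator: (j30) + 3 = 3 + j30
Denominator: (j30)^2 + 197(j30) + 9360 = 8460 + j5910
|N| = √(3² + 30²) ≈ 30.15, ∠N ≈ 84.29°
|D| = √(8460² + 5910²) ≈ 10320, ∠D ≈ 34.94°
|T| = 30.15 / 10320 ≈ 0.0029215
Gain = 20 log₁₀(0.0029215) ≈ -50.69 dB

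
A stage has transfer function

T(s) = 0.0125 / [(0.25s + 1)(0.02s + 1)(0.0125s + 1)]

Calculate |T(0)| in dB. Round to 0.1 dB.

T(0) = 0.0125 · 1 / 1 = 0.0125
20 log₁₀(0.0125) ≈ -38.06 dB

-38.1 dB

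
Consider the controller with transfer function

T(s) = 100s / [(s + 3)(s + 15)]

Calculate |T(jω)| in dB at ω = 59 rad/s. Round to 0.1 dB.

4.3 dB

At s = jω = j59:
zero at origin: s = j59 → |·| = 59, ∠ = 90.00°
pole (s+3): 3 + j59 → |·| = √(3²+59²) = √3490 ≈ 59.076, ∠ = arctan(59/3) ≈ 87.09°
pole (s+15): 15 + j59 → |·| = √(15²+59²) = √3706 ≈ 60.877, ∠ = arctan(59/15) ≈ 75.74°
|T| = 100 · 59 / 3596.4 ≈ 1.6405
Gain = 20 log₁₀(1.6405) ≈ 4.30 dB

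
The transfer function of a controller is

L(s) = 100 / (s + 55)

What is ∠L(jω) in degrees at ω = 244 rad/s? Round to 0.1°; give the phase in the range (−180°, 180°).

-77.3°

At s = jω = j244:
pole (s+55): 55 + j244 → |·| = √(55²+244²) = √62561 ≈ 250.12, ∠ = arctan(244/55) ≈ 77.30°
∠L = 0.00° − 77.30° = -77.30°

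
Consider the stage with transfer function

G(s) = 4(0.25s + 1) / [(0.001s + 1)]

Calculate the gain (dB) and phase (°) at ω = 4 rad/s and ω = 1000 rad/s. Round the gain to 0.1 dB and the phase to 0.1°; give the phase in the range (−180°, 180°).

At ω = 4 rad/s:
zero (1 + j4·0.25) = 1 + j1 → |·| ≈ 1.4142, ∠ ≈ 45.00°
pole (1 + j4·0.001) = 1 + j0.004 → |·| ≈ 1, ∠ ≈ 0.23°
|G| = 4 · 1.4142 / (1) ≈ 5.6568
Gain = 20 log₁₀(5.6568) ≈ 15.05 dB
∠G = (45.00°) − (0.23°) = 44.77°

At ω = 1000 rad/s:
zero (1 + j1000·0.25) = 1 + j250 → |·| ≈ 250, ∠ ≈ 89.77°
pole (1 + j1000·0.001) = 1 + j1 → |·| ≈ 1.4142, ∠ ≈ 45.00°
|G| = 4 · 250 / (1.4142) ≈ 707.11
Gain = 20 log₁₀(707.11) ≈ 56.99 dB
∠G = (89.77°) − (45.00°) = 44.77°

ω = 4: 15.1 dB, 44.8°; ω = 1000: 57.0 dB, 44.8°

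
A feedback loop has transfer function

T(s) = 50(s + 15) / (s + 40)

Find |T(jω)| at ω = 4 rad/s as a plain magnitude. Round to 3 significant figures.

At s = jω = j4:
zero (s+15): 15 + j4 → |·| = √(15²+4²) = √241 ≈ 15.524, ∠ = arctan(4/15) ≈ 14.93°
pole (s+40): 40 + j4 → |·| = √(40²+4²) = √1616 ≈ 40.2, ∠ = arctan(4/40) ≈ 5.71°
|T| = 50 · 15.524 / 40.2 ≈ 19.308

19.3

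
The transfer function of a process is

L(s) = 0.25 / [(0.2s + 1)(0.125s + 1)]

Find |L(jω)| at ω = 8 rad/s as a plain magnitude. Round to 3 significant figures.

At ω = 8 rad/s:
pole (1 + j8·0.2) = 1 + j1.6 → |·| ≈ 1.8868, ∠ ≈ 57.99°
pole (1 + j8·0.125) = 1 + j1 → |·| ≈ 1.4142, ∠ ≈ 45.00°
|L| = 0.25 · 1 / (1.8868 · 1.4142) ≈ 0.093692

0.0937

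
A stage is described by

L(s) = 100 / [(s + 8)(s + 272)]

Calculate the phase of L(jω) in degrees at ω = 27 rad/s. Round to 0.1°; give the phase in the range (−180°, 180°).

-79.2°

At s = jω = j27:
pole (s+8): 8 + j27 → |·| = √(8²+27²) = √793 ≈ 28.16, ∠ = arctan(27/8) ≈ 73.50°
pole (s+272): 272 + j27 → |·| = √(272²+27²) = √74713 ≈ 273.34, ∠ = arctan(27/272) ≈ 5.67°
∠L = 0.00° − 79.17° = -79.17°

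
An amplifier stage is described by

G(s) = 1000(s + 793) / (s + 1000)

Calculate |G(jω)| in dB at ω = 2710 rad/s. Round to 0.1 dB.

59.8 dB

At s = jω = j2710:
zero (s+793): 793 + j2710 → |·| = √(793²+2710²) = √7972949 ≈ 2823.6, ∠ = arctan(2710/793) ≈ 73.69°
pole (s+1000): 1000 + j2710 → |·| = √(1000²+2710²) = √8344100 ≈ 2888.6, ∠ = arctan(2710/1000) ≈ 69.75°
|G| = 1000 · 2823.6 / 2888.6 ≈ 977.5
Gain = 20 log₁₀(977.5) ≈ 59.80 dB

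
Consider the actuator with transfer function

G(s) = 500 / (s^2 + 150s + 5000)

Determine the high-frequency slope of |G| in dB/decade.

-40 dB/decade

Each pole contributes −20 dB/decade at high frequency; each zero contributes +20 dB/decade.
Net: 0 zero(s) − 2 pole(s) → -40 dB/decade.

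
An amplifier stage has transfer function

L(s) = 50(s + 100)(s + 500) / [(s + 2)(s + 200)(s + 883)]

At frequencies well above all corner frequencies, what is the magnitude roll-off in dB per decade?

Each pole contributes −20 dB/decade at high frequency; each zero contributes +20 dB/decade.
Net: 2 zero(s) − 3 pole(s) → -20 dB/decade.

-20 dB/decade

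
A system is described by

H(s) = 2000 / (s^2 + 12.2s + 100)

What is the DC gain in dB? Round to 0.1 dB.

H(0) = 2000 / 100 = 20
20 log₁₀(20) ≈ 26.02 dB

26.0 dB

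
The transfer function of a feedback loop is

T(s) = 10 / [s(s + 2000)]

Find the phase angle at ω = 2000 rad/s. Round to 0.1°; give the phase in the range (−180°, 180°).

At s = jω = j2000:
pole (s+2000): 2000 + j2000 → |·| = √(2000²+2000²) = √8000000 ≈ 2828.4, ∠ = arctan(2000/2000) ≈ 45.00°
pole at origin: |s| = 2000, ∠ = 90.00° (in denominator)
∠T = 0.00° − 135.00° = -135.00°

-135.0°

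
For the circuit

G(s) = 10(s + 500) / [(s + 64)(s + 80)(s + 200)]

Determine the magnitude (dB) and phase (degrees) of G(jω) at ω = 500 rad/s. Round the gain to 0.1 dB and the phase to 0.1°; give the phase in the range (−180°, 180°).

At s = jω = j500:
zero (s+500): 500 + j500 → |·| = √(500²+500²) = √500000 ≈ 707.11, ∠ = arctan(500/500) ≈ 45.00°
pole (s+64): 64 + j500 → |·| = √(64²+500²) = √254096 ≈ 504.08, ∠ = arctan(500/64) ≈ 82.71°
pole (s+80): 80 + j500 → |·| = √(80²+500²) = √256400 ≈ 506.36, ∠ = arctan(500/80) ≈ 80.91°
pole (s+200): 200 + j500 → |·| = √(200²+500²) = √290000 ≈ 538.52, ∠ = arctan(500/200) ≈ 68.20°
|G| = 10 · 707.11 / 1.3746e+08 ≈ 5.1441e-05
Gain = 20 log₁₀(5.1441e-05) ≈ -85.77 dB
∠G = 45.00° − 231.82° = -186.82° ≡ 173.18° (principal value)

-85.8 dB, 173.2°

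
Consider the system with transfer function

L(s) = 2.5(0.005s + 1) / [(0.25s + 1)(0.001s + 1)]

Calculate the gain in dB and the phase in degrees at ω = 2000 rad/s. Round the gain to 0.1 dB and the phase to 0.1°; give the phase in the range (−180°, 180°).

At ω = 2000 rad/s:
zero (1 + j2000·0.005) = 1 + j10 → |·| ≈ 10.05, ∠ ≈ 84.29°
pole (1 + j2000·0.25) = 1 + j500 → |·| ≈ 500, ∠ ≈ 89.89°
pole (1 + j2000·0.001) = 1 + j2 → |·| ≈ 2.2361, ∠ ≈ 63.43°
|L| = 2.5 · 10.05 / (500 · 2.2361) ≈ 0.022472
Gain = 20 log₁₀(0.022472) ≈ -32.97 dB
∠L = (84.29°) − (89.89° + 63.43°) = -69.03°

-33.0 dB, -69.0°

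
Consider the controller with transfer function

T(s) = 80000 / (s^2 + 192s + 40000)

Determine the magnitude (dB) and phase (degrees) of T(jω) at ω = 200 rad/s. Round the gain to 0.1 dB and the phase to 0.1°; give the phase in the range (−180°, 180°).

At s = jω = j200:
quadratic: (j200)² + 192·j200 + 40000 = 0 + j38400 → |·| ≈ 38400, ∠ ≈ 90.00°
|T| = 80000 / 38400 ≈ 2.0833
Gain = 20 log₁₀(2.0833) ≈ 6.38 dB
∠T = 0.00° − 90.00° = -90.00°

6.4 dB, -90.0°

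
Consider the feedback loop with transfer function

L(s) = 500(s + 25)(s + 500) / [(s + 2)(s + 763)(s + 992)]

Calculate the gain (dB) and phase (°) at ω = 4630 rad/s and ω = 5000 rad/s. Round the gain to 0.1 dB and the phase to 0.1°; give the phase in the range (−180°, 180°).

At s = jω = j4630:
zero (s+25): 25 + j4630 → |·| = √(25²+4630²) = √21437525 ≈ 4630.1, ∠ = arctan(4630/25) ≈ 89.69°
zero (s+500): 500 + j4630 → |·| = √(500²+4630²) = √21686900 ≈ 4656.9, ∠ = arctan(4630/500) ≈ 83.84°
pole (s+2): 2 + j4630 → |·| = √(2²+4630²) = √21436904 ≈ 4630, ∠ = arctan(4630/2) ≈ 89.98°
pole (s+763): 763 + j4630 → |·| = √(763²+4630²) = √22019069 ≈ 4692.4, ∠ = arctan(4630/763) ≈ 80.64°
pole (s+992): 992 + j4630 → |·| = √(992²+4630²) = √22420964 ≈ 4735.1, ∠ = arctan(4630/992) ≈ 77.91°
|L| = 500 · 2.1562e+07 / 1.0287e+11 ≈ 0.1048
Gain = 20 log₁₀(0.1048) ≈ -19.59 dB
∠L = 173.53° − 248.53° = -75.00°

At s = jω = j5000:
zero (s+25): 25 + j5000 → |·| = √(25²+5000²) = √25000625 ≈ 5000.1, ∠ = arctan(5000/25) ≈ 89.71°
zero (s+500): 500 + j5000 → |·| = √(500²+5000²) = √25250000 ≈ 5024.9, ∠ = arctan(5000/500) ≈ 84.29°
pole (s+2): 2 + j5000 → |·| = √(2²+5000²) = √25000004 ≈ 5000, ∠ = arctan(5000/2) ≈ 89.98°
pole (s+763): 763 + j5000 → |·| = √(763²+5000²) = √25582169 ≈ 5057.9, ∠ = arctan(5000/763) ≈ 81.32°
pole (s+992): 992 + j5000 → |·| = √(992²+5000²) = √25984064 ≈ 5097.5, ∠ = arctan(5000/992) ≈ 78.78°
|L| = 500 · 2.5125e+07 / 1.2891e+11 ≈ 0.097452
Gain = 20 log₁₀(0.097452) ≈ -20.22 dB
∠L = 174.00° − 250.08° = -76.08°

ω = 4630: -19.6 dB, -75.0°; ω = 5000: -20.2 dB, -76.1°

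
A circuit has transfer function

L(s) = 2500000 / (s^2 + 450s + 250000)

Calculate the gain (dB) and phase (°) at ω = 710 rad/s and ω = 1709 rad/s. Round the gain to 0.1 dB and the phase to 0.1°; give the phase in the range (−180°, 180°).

ω = 710: 15.7 dB, -128.5°; ω = 1709: -0.9 dB, -163.9°

At s = jω = j710:
quadratic: (j710)² + 450·j710 + 250000 = -254100 + j319500 → |·| ≈ 4.0822e+05, ∠ ≈ 128.50°
|L| = 2500000 / 4.0822e+05 ≈ 6.1241
Gain = 20 log₁₀(6.1241) ≈ 15.74 dB
∠L = 0.00° − 128.50° = -128.50°

At s = jω = j1709:
quadratic: (j1709)² + 450·j1709 + 250000 = -2670681 + j769050 → |·| ≈ 2.7792e+06, ∠ ≈ 163.94°
|L| = 2500000 / 2.7792e+06 ≈ 0.89954
Gain = 20 log₁₀(0.89954) ≈ -0.92 dB
∠L = 0.00° − 163.94° = -163.94°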